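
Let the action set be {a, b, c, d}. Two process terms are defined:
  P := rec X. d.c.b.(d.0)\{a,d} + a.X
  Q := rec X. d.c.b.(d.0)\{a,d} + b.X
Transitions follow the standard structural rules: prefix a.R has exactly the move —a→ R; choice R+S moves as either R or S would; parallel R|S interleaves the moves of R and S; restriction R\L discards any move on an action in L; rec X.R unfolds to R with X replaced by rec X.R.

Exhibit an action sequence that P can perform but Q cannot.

a

Reachable graph of P (4 states):
  p0 = rec X. d.c.b.(d.0)\{a,d} + a.X has moves -a-> p0, -d-> p1
  p1 = c.b.(d.0)\{a,d} has moves -c-> p2
  p2 = b.(d.0)\{a,d} has moves -b-> p3
  p3 = (d.0)\{a,d} has moves deadlocked
Reachable graph of Q (4 states):
  q0 = rec X. d.c.b.(d.0)\{a,d} + b.X has moves -b-> q0, -d-> q1
  q1 = c.b.(d.0)\{a,d} has moves -c-> q2
  q2 = b.(d.0)\{a,d} has moves -b-> q3
  q3 = (d.0)\{a,d} has moves deadlocked
Run σ = ⟨a⟩ on P: start {p0}
  step 1 (a): {p0}
  — P admits the full trace.
Run σ = ⟨a⟩ on Q: start {q0}
  step 1 (a): ∅  — Q cannot continue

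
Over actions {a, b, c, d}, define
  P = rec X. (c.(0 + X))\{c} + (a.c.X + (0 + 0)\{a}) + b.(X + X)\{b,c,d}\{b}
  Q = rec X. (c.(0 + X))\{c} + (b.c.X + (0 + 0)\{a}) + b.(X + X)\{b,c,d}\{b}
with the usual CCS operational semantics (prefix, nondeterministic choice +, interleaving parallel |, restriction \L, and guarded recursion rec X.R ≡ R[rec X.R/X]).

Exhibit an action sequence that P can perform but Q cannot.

LTS(P): 4 reachable states
  m0 = rec X. (c.(0 + X))\{c} + (a.c.X + (0 + 0)\{a}) + b.(X + X)\{b,c,d}\{b} ⊢ —a→ m1, —b→ m2
  m1 = c.(rec X. (c.(0 + X))\{c} + (a.c.X + (0 + 0)\{a}) + b.(X + X)\{b,c,d}\{b}) ⊢ —c→ m0
  m2 = ((rec X. (c.(0 + X))\{c} + (a.c.X + (0 + 0)\{a}) + b.(X + X)\{b,c,d}\{b}) + (rec X. (c.(0 + X))\{c} + (a.c.X + (0 + 0)\{a}) + b.(X + X)\{b,c,d}\{b}))\{b,c,d}\{b} ⊢ —a→ m3
  m3 = (c.(rec X. (c.(0 + X))\{c} + (a.c.X + (0 + 0)\{a}) + b.(X + X)\{b,c,d}\{b}))\{b,c,d}\{b} ⊢ ∅
LTS(Q): 3 reachable states
  n0 = rec X. (c.(0 + X))\{c} + (b.c.X + (0 + 0)\{a}) + b.(X + X)\{b,c,d}\{b} ⊢ —b→ n1, —b→ n2
  n1 = ((rec X. (c.(0 + X))\{c} + (b.c.X + (0 + 0)\{a}) + b.(X + X)\{b,c,d}\{b}) + (rec X. (c.(0 + X))\{c} + (b.c.X + (0 + 0)\{a}) + b.(X + X)\{b,c,d}\{b}))\{b,c,d}\{b} ⊢ ∅
  n2 = c.(rec X. (c.(0 + X))\{c} + (b.c.X + (0 + 0)\{a}) + b.(X + X)\{b,c,d}\{b}) ⊢ —c→ n0
Run σ = ⟨a⟩ on P: start {m0}
  [1] a ⇒ {m1}
  P completes σ.
Run σ = ⟨a⟩ on Q: start {n0}
  [1] a ⇒ ∅  — Q cannot continue

a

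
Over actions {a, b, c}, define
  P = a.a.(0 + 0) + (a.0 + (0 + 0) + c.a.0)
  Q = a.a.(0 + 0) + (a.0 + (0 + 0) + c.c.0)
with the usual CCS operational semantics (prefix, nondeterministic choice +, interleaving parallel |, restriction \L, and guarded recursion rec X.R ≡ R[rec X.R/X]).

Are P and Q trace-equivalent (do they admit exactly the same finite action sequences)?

LTS(P): 5 reachable states
  m0 = a.a.(0 + 0) + (a.0 + (0 + 0) + c.a.0) ⊢ —a→ m1, —a→ m2, —c→ m3
  m1 = 0 ⊢ deadlocked
  m2 = a.(0 + 0) ⊢ —a→ m4
  m3 = a.0 ⊢ —a→ m1
  m4 = 0 + 0 ⊢ deadlocked
LTS(Q): 5 reachable states
  n0 = a.a.(0 + 0) + (a.0 + (0 + 0) + c.c.0) ⊢ —a→ n1, —a→ n2, —c→ n3
  n1 = 0 ⊢ deadlocked
  n2 = a.(0 + 0) ⊢ —a→ n4
  n3 = c.0 ⊢ —c→ n1
  n4 = 0 + 0 ⊢ deadlocked
Trace ⟨ca⟩ through P, begin at {m0}:
  [1] c ⇒ {m3}
  [2] a ⇒ {m1}
  P completes σ.
Trace ⟨ca⟩ through Q, begin at {n0}:
  [1] c ⇒ {n3}
  [2] a ⇒ ∅  — Q cannot continue

trace-distinct — witness ⟨ca⟩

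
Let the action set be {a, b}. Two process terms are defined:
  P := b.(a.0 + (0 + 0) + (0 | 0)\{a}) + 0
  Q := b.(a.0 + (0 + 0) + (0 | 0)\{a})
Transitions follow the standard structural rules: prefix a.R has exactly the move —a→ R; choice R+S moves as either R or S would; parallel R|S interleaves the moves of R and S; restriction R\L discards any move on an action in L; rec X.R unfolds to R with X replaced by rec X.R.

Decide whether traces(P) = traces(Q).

LTS(P): 3 reachable states
  m0 = b.(a.0 + (0 + 0) + (0 | 0)\{a}) + 0 has moves -b-> m1
  m1 = a.0 + (0 + 0) + (0 | 0)\{a} has moves -a-> m2
  m2 = 0 has moves (no moves)
LTS(Q): 3 reachable states
  n0 = b.(a.0 + (0 + 0) + (0 | 0)\{a}) has moves -b-> n1
  n1 = a.0 + (0 + 0) + (0 | 0)\{a} has moves -a-> n2
  n2 = 0 has moves (no moves)
Coarsest stable partition (strong bisimilarity classes):
  B0 = {m0, n0}
  B1 = {m1, n1}
  B2 = {m2, n2}
m0 ∈ B0, n0 ∈ B0 → same block
Bisimilar ⇒ trace-equivalent.

YES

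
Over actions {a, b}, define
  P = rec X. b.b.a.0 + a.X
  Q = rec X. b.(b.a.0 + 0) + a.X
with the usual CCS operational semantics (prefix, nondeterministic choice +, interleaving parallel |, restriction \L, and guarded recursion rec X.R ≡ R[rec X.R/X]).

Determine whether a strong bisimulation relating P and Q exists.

P ~ Q

LTS(P): 4 reachable states
  m0 = rec X. b.b.a.0 + a.X has moves =a=> m0, =b=> m1
  m1 = b.a.0 has moves =b=> m2
  m2 = a.0 has moves =a=> m3
  m3 = 0 has moves ∅
LTS(Q): 4 reachable states
  n0 = rec X. b.(b.a.0 + 0) + a.X has moves =a=> n0, =b=> n1
  n1 = b.a.0 + 0 has moves =b=> n2
  n2 = a.0 has moves =a=> n3
  n3 = 0 has moves ∅
Coarsest stable partition (strong bisimilarity classes):
  B0 = {m0, n0}
  B1 = {m1, n1}
  B2 = {m2, n2}
  B3 = {m3, n3}
m0 ∈ B0, n0 ∈ B0 → same block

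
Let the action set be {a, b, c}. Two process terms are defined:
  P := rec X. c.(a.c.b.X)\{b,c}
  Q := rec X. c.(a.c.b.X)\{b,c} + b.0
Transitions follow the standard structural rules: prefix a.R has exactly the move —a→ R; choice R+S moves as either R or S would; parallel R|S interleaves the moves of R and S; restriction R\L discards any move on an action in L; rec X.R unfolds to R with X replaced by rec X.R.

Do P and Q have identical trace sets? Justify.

LTS(P): 3 reachable states
  p0 = rec X. c.(a.c.b.X)\{b,c} → ··c··> p1
  p1 = (a.c.b.(rec X. c.(a.c.b.X)\{b,c}))\{b,c} → ··a··> p2
  p2 = (c.b.(rec X. c.(a.c.b.X)\{b,c}))\{b,c} → ∅
LTS(Q): 4 reachable states
  q0 = rec X. c.(a.c.b.X)\{b,c} + b.0 → ··b··> q1, ··c··> q2
  q1 = 0 → ∅
  q2 = (a.c.b.(rec X. c.(a.c.b.X)\{b,c} + b.0))\{b,c} → ··a··> q3
  q3 = (c.b.(rec X. c.(a.c.b.X)\{b,c} + b.0))\{b,c} → ∅
Executing b from Q (initial set {q0}):
  [1] b ⇒ {q1}
  ✓ Q
Executing b from P (initial set {p0}):
  [1] b ⇒ no successor for P

trace-distinct — witness ⟨b⟩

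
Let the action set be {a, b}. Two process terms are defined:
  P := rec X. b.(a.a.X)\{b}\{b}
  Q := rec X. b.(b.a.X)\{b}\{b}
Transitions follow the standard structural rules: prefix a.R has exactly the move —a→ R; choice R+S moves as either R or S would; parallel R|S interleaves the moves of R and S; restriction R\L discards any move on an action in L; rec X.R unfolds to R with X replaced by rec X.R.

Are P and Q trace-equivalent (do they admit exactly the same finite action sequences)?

Reachable graph of P (4 states):
  s0 = rec X. b.(a.a.X)\{b}\{b} has moves --b--▸ s1
  s1 = (a.a.(rec X. b.(a.a.X)\{b}\{b}))\{b}\{b} has moves --a--▸ s2
  s2 = (a.(rec X. b.(a.a.X)\{b}\{b}))\{b}\{b} has moves --a--▸ s3
  s3 = (rec X. b.(a.a.X)\{b}\{b})\{b}\{b} has moves deadlocked
Reachable graph of Q (2 states):
  t0 = rec X. b.(b.a.X)\{b}\{b} has moves --b--▸ t1
  t1 = (b.a.(rec X. b.(b.a.X)\{b}\{b}))\{b}\{b} has moves deadlocked
Run σ = ⟨ba⟩ on P: start {s0}
  after b @ step 1: {s1}
  after a @ step 2: {s2}
  P completes σ.
Run σ = ⟨ba⟩ on Q: start {t0}
  after b @ step 1: {t1}
  after a @ step 2: no successor for Q

traces(P) ≠ traces(Q) — witness ⟨ba⟩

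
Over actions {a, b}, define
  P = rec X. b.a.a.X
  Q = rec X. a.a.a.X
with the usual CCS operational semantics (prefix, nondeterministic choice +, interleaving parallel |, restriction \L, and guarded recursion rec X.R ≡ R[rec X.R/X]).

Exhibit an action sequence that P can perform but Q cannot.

b

P's transition system — 3 states:
  s0 = rec X. b.a.a.X ⊢ -b-> s1
  s1 = a.a.(rec X. b.a.a.X) ⊢ -a-> s2
  s2 = a.(rec X. b.a.a.X) ⊢ -a-> s0
Q's transition system — 3 states:
  t0 = rec X. a.a.a.X ⊢ -a-> t1
  t1 = a.a.(rec X. a.a.a.X) ⊢ -a-> t2
  t2 = a.(rec X. a.a.a.X) ⊢ -a-> t0
Executing b from P (initial set {s0}):
  step 1 (b): {s1}
  ✓ P
Executing b from Q (initial set {t0}):
  step 1 (b): ∅  — Q cannot continue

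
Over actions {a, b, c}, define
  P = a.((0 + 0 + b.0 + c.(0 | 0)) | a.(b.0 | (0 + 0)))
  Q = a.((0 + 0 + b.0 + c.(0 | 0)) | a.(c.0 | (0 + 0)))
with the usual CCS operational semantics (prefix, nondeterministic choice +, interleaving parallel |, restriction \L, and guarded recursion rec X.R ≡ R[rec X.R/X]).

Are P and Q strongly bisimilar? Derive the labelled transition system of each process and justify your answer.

P ≁ Q

P's transition system — 10 states:
  u0 = a.((0 + 0 + b.0 + c.(0 | 0)) | a.(b.0 | (0 + 0))) | -a-> u1
  u1 = (0 + 0 + b.0 + c.(0 | 0)) | a.(b.0 | (0 + 0)) | -a-> u2, -b-> u3, -c-> u4
  u2 = (0 + 0 + b.0 + c.(0 | 0)) | (b.0 | (0 + 0)) | -b-> u5, -b-> u6, -c-> u7
  u3 = 0 | a.(b.0 | (0 + 0)) | -a-> u6
  u4 = 0 | 0 | a.(b.0 | (0 + 0)) | -a-> u7
  u5 = (0 + 0 + b.0 + c.(0 | 0)) | (0 | (0 + 0)) | -b-> u8, -c-> u9
  u6 = 0 | (b.0 | (0 + 0)) | -b-> u8
  u7 = 0 | 0 | (b.0 | (0 + 0)) | -b-> u9
  u8 = 0 | (0 | (0 + 0)) | ·
  u9 = 0 | 0 | (0 | (0 + 0)) | ·
Q's transition system — 10 states:
  v0 = a.((0 + 0 + b.0 + c.(0 | 0)) | a.(c.0 | (0 + 0))) | -a-> v1
  v1 = (0 + 0 + b.0 + c.(0 | 0)) | a.(c.0 | (0 + 0)) | -a-> v2, -b-> v3, -c-> v4
  v2 = (0 + 0 + b.0 + c.(0 | 0)) | (c.0 | (0 + 0)) | -b-> v5, -c-> v6, -c-> v7
  v3 = 0 | a.(c.0 | (0 + 0)) | -a-> v5
  v4 = 0 | 0 | a.(c.0 | (0 + 0)) | -a-> v7
  v5 = 0 | (c.0 | (0 + 0)) | -c-> v8
  v6 = (0 + 0 + b.0 + c.(0 | 0)) | (0 | (0 + 0)) | -b-> v8, -c-> v9
  v7 = 0 | 0 | (c.0 | (0 + 0)) | -c-> v9
  v8 = 0 | (0 | (0 + 0)) | ·
  v9 = 0 | 0 | (0 | (0 + 0)) | ·
Coarsest stable partition (strong bisimilarity classes):
  B0 = {u0}
  B1 = {u1}
  B2 = {u3, u4}
  B3 = {u6, u7}
  B4 = {u8, u9, v8, v9}
  B5 = {u2}
  B6 = {u5, v6}
  B7 = {v0}
  B8 = {v1}
  B9 = {v2}
  B10 = {v5, v7}
  B11 = {v3, v4}
u0 ∈ B0, v0 ∈ B7 → different blocks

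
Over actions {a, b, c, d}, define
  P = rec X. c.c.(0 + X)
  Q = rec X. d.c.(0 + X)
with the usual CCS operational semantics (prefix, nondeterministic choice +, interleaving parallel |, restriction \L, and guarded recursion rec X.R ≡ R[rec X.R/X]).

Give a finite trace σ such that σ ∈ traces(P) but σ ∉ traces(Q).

c

LTS(P): 3 reachable states
  s0 = rec X. c.c.(0 + X) :: ··c··> s1
  s1 = c.(0 + (rec X. c.c.(0 + X))) :: ··c··> s2
  s2 = 0 + (rec X. c.c.(0 + X)) :: ··c··> s1
LTS(Q): 3 reachable states
  t0 = rec X. d.c.(0 + X) :: ··d··> t1
  t1 = c.(0 + (rec X. d.c.(0 + X))) :: ··c··> t2
  t2 = 0 + (rec X. d.c.(0 + X)) :: ··d··> t1
Run σ = ⟨c⟩ on P: start {s0}
  step 1 (c): {s1}
  — P admits the full trace.
Run σ = ⟨c⟩ on Q: start {t0}
  step 1 (c): ∅  — Q cannot continue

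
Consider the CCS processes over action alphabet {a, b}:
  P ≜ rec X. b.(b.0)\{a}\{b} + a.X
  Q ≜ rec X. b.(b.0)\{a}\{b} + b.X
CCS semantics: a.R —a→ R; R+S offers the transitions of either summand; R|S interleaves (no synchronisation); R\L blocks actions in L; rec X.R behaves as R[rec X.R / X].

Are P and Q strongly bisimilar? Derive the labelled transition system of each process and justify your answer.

not bisimilar

Reachable graph of P (2 states):
  p0 = rec X. b.(b.0)\{a}\{b} + a.X ⊢ —a→ p0, —b→ p1
  p1 = (b.0)\{a}\{b} ⊢ ∅
Reachable graph of Q (2 states):
  q0 = rec X. b.(b.0)\{a}\{b} + b.X ⊢ —b→ q0, —b→ q1
  q1 = (b.0)\{a}\{b} ⊢ ∅
Partition-refinement fixed point:
  B0 = {p0}
  B1 = {p1, q1}
  B2 = {q0}
p0 ∈ B0, q0 ∈ B2 → different blocks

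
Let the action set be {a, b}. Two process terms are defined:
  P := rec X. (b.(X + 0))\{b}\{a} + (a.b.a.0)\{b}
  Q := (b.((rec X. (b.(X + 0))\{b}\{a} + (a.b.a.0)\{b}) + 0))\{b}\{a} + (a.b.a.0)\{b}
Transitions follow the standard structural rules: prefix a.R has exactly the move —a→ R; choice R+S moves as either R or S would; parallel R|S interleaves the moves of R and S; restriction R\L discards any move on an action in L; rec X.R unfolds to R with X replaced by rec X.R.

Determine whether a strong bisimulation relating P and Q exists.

bisimilar

P's transition system — 2 states:
  u0 = rec X. (b.(X + 0))\{b}\{a} + (a.b.a.0)\{b} → ··a··> u1
  u1 = (b.a.0)\{b} → ·
Q's transition system — 2 states:
  v0 = (b.((rec X. (b.(X + 0))\{b}\{a} + (a.b.a.0)\{b}) + 0))\{b}\{a} + (a.b.a.0)\{b} → ··a··> v1
  v1 = (b.a.0)\{b} → ·
Coarsest stable partition (strong bisimilarity classes):
  B0 = {u0, v0}
  B1 = {u1, v1}
u0 ∈ B0, v0 ∈ B0 → same block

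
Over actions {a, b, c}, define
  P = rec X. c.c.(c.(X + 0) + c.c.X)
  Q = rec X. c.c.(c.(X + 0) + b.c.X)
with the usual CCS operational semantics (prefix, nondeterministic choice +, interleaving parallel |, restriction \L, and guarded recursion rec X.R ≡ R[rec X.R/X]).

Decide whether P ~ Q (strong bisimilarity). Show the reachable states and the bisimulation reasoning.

P's transition system — 5 states:
  m0 = rec X. c.c.(c.(X + 0) + c.c.X) | —c→ m1
  m1 = c.(c.((rec X. c.c.(c.(X + 0) + c.c.X)) + 0) + c.c.(rec X. c.c.(c.(X + 0) + c.c.X))) | —c→ m2
  m2 = c.((rec X. c.c.(c.(X + 0) + c.c.X)) + 0) + c.c.(rec X. c.c.(c.(X + 0) + c.c.X)) | —c→ m3, —c→ m4
  m3 = (rec X. c.c.(c.(X + 0) + c.c.X)) + 0 | —c→ m1
  m4 = c.(rec X. c.c.(c.(X + 0) + c.c.X)) | —c→ m0
Q's transition system — 5 states:
  n0 = rec X. c.c.(c.(X + 0) + b.c.X) | —c→ n1
  n1 = c.(c.((rec X. c.c.(c.(X + 0) + b.c.X)) + 0) + b.c.(rec X. c.c.(c.(X + 0) + b.c.X))) | —c→ n2
  n2 = c.((rec X. c.c.(c.(X + 0) + b.c.X)) + 0) + b.c.(rec X. c.c.(c.(X + 0) + b.c.X)) | —b→ n3, —c→ n4
  n3 = c.(rec X. c.c.(c.(X + 0) + b.c.X)) | —c→ n0
  n4 = (rec X. c.c.(c.(X + 0) + b.c.X)) + 0 | —c→ n1
Partition-refinement fixed point:
  B0 = {m0, m1, m2, m3, m4}
  B1 = {n0, n4}
  B2 = {n1}
  B3 = {n2}
  B4 = {n3}
m0 ∈ B0, n0 ∈ B1 → different blocks

not bisimilar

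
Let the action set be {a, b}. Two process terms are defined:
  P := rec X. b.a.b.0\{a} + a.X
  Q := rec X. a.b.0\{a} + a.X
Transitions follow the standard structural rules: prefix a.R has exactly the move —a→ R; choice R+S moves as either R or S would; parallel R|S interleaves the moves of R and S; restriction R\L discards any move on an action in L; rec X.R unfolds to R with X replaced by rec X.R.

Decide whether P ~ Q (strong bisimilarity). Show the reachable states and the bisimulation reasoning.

not bisimilar

LTS(P): 4 reachable states
  u0 = rec X. b.a.b.0\{a} + a.X | --a--▸ u0, --b--▸ u1
  u1 = a.b.0\{a} | --a--▸ u2
  u2 = b.0\{a} | --b--▸ u3
  u3 = 0\{a} | ·
LTS(Q): 3 reachable states
  v0 = rec X. a.b.0\{a} + a.X | --a--▸ v0, --a--▸ v1
  v1 = b.0\{a} | --b--▸ v2
  v2 = 0\{a} | ·
Coarsest stable partition (strong bisimilarity classes):
  B0 = {u0}
  B1 = {u1}
  B2 = {u2, v1}
  B3 = {u3, v2}
  B4 = {v0}
u0 ∈ B0, v0 ∈ B4 → different blocks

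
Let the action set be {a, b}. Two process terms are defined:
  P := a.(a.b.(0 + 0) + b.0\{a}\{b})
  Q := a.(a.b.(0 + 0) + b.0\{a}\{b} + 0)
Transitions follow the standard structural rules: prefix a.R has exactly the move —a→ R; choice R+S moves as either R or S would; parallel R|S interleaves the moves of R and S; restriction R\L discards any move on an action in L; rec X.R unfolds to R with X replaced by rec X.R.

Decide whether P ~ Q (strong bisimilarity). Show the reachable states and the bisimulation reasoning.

Reachable graph of P (5 states):
  p0 = a.(a.b.(0 + 0) + b.0\{a}\{b}) → —a→ p1
  p1 = a.b.(0 + 0) + b.0\{a}\{b} → —a→ p2, —b→ p3
  p2 = b.(0 + 0) → —b→ p4
  p3 = 0\{a}\{b} → (no moves)
  p4 = 0 + 0 → (no moves)
Reachable graph of Q (5 states):
  q0 = a.(a.b.(0 + 0) + b.0\{a}\{b} + 0) → —a→ q1
  q1 = a.b.(0 + 0) + b.0\{a}\{b} + 0 → —a→ q2, —b→ q3
  q2 = b.(0 + 0) → —b→ q4
  q3 = 0\{a}\{b} → (no moves)
  q4 = 0 + 0 → (no moves)
Partition-refinement fixed point:
  B0 = {p0, q0}
  B1 = {p1, q1}
  B2 = {p2, q2}
  B3 = {p3, p4, q3, q4}
p0 ∈ B0, q0 ∈ B0 → same block

bisimilar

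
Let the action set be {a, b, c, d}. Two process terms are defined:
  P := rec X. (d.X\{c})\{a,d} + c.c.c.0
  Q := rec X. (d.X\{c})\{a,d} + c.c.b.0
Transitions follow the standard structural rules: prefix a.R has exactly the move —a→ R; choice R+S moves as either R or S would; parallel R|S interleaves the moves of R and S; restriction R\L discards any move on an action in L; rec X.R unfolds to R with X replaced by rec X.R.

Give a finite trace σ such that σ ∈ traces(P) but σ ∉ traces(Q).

Reachable graph of P (4 states):
  s0 = rec X. (d.X\{c})\{a,d} + c.c.c.0 | -c-> s1
  s1 = c.c.0 | -c-> s2
  s2 = c.0 | -c-> s3
  s3 = 0 | (no moves)
Reachable graph of Q (4 states):
  t0 = rec X. (d.X\{c})\{a,d} + c.c.b.0 | -c-> t1
  t1 = c.b.0 | -c-> t2
  t2 = b.0 | -b-> t3
  t3 = 0 | (no moves)
Trace ⟨ccc⟩ through P, begin at {s0}:
  step 1 (c): {s1}
  step 2 (c): {s2}
  step 3 (c): {s3}
  ✓ P
Trace ⟨ccc⟩ through Q, begin at {t0}:
  step 1 (c): {t1}
  step 2 (c): {t2}
  step 3 (c): ∅  — Q cannot continue

ccc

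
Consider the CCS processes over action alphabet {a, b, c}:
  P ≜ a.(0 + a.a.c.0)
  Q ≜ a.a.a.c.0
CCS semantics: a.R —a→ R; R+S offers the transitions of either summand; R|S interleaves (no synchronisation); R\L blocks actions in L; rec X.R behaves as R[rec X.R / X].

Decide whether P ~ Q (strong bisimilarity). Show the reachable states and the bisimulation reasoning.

YES

Reachable graph of P (5 states):
  u0 = a.(0 + a.a.c.0) :: =a=> u1
  u1 = 0 + a.a.c.0 :: =a=> u2
  u2 = a.c.0 :: =a=> u3
  u3 = c.0 :: =c=> u4
  u4 = 0 :: (no moves)
Reachable graph of Q (5 states):
  v0 = a.a.a.c.0 :: =a=> v1
  v1 = a.a.c.0 :: =a=> v2
  v2 = a.c.0 :: =a=> v3
  v3 = c.0 :: =c=> v4
  v4 = 0 :: (no moves)
Coarsest stable partition (strong bisimilarity classes):
  B0 = {u0, v0}
  B1 = {u1, v1}
  B2 = {u2, v2}
  B3 = {u3, v3}
  B4 = {u4, v4}
u0 ∈ B0, v0 ∈ B0 → same block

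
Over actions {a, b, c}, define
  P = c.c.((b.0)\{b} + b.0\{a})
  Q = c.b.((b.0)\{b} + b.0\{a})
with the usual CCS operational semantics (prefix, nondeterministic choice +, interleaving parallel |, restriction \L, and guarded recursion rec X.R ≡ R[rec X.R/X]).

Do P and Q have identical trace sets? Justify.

traces(P) ≠ traces(Q) — witness ⟨cc⟩

Reachable graph of P (4 states):
  s0 = c.c.((b.0)\{b} + b.0\{a}) ⊢ —c→ s1
  s1 = c.((b.0)\{b} + b.0\{a}) ⊢ —c→ s2
  s2 = (b.0)\{b} + b.0\{a} ⊢ —b→ s3
  s3 = 0\{a} ⊢ (no moves)
Reachable graph of Q (4 states):
  t0 = c.b.((b.0)\{b} + b.0\{a}) ⊢ —c→ t1
  t1 = b.((b.0)\{b} + b.0\{a}) ⊢ —b→ t2
  t2 = (b.0)\{b} + b.0\{a} ⊢ —b→ t3
  t3 = 0\{a} ⊢ (no moves)
Executing cc from P (initial set {s0}):
  [1] c ⇒ {s1}
  [2] c ⇒ {s2}
  P completes σ.
Executing cc from Q (initial set {t0}):
  [1] c ⇒ {t1}
  [2] c ⇒ ∅ (Q stuck)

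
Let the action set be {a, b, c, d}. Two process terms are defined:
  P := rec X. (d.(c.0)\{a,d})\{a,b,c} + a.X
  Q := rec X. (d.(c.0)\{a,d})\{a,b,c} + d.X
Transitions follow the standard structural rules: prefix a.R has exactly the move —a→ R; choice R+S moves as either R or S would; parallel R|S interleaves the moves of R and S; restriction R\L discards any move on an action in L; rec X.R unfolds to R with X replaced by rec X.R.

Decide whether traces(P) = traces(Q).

P's transition system — 2 states:
  s0 = rec X. (d.(c.0)\{a,d})\{a,b,c} + a.X → -a-> s0, -d-> s1
  s1 = (c.0)\{a,d}\{a,b,c} → stopped
Q's transition system — 2 states:
  t0 = rec X. (d.(c.0)\{a,d})\{a,b,c} + d.X → -d-> t0, -d-> t1
  t1 = (c.0)\{a,d}\{a,b,c} → stopped
Run σ = ⟨a⟩ on P: start {s0}
  [1] a ⇒ {s0}
  P completes σ.
Run σ = ⟨a⟩ on Q: start {t0}
  [1] a ⇒ no successor for Q

traces(P) ≠ traces(Q) — witness ⟨a⟩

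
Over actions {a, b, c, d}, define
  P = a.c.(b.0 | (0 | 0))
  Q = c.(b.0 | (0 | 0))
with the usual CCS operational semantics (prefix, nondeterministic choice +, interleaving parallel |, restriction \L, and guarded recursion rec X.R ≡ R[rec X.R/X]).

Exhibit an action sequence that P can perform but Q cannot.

Reachable graph of P (4 states):
  m0 = a.c.(b.0 | (0 | 0)) has moves ··a··> m1
  m1 = c.(b.0 | (0 | 0)) has moves ··c··> m2
  m2 = b.0 | (0 | 0) has moves ··b··> m3
  m3 = 0 | (0 | 0) has moves deadlocked
Reachable graph of Q (3 states):
  n0 = c.(b.0 | (0 | 0)) has moves ··c··> n1
  n1 = b.0 | (0 | 0) has moves ··b··> n2
  n2 = 0 | (0 | 0) has moves deadlocked
Trace ⟨a⟩ through P, begin at {m0}:
  [1] a ⇒ {m1}
  — P admits the full trace.
Trace ⟨a⟩ through Q, begin at {n0}:
  [1] a ⇒ no successor for Q

a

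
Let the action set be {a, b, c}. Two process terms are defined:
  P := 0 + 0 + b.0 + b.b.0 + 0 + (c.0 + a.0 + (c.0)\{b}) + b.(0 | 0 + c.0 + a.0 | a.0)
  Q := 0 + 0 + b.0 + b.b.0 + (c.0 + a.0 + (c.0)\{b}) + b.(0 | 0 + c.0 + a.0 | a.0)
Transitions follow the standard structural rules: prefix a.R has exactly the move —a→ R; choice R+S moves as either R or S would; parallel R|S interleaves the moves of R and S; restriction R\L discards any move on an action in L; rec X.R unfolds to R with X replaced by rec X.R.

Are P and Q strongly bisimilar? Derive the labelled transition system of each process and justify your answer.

LTS(P): 8 reachable states
  m0 = 0 + 0 + b.0 + b.b.0 + 0 + (c.0 + a.0 + (c.0)\{b}) + b.(0 | 0 + c.0 + a.0 | a.0) :: —a→ m1, —b→ m1, —b→ m2, —b→ m3, —c→ m1, —c→ m4
  m1 = 0 :: deadlocked
  m2 = 0 | 0 + c.0 + a.0 | a.0 :: —a→ m5, —a→ m6, —c→ m1
  m3 = b.0 :: —b→ m1
  m4 = 0\{b} :: deadlocked
  m5 = 0 | a.0 :: —a→ m7
  m6 = a.0 | 0 :: —a→ m7
  m7 = 0 | 0 :: deadlocked
LTS(Q): 8 reachable states
  n0 = 0 + 0 + b.0 + b.b.0 + (c.0 + a.0 + (c.0)\{b}) + b.(0 | 0 + c.0 + a.0 | a.0) :: —a→ n1, —b→ n1, —b→ n2, —b→ n3, —c→ n1, —c→ n4
  n1 = 0 :: deadlocked
  n2 = 0 | 0 + c.0 + a.0 | a.0 :: —a→ n5, —a→ n6, —c→ n1
  n3 = b.0 :: —b→ n1
  n4 = 0\{b} :: deadlocked
  n5 = 0 | a.0 :: —a→ n7
  n6 = a.0 | 0 :: —a→ n7
  n7 = 0 | 0 :: deadlocked
Partition-refinement fixed point:
  B0 = {m0, n0}
  B1 = {m1, m4, m7, n1, n4, n7}
  B2 = {m2, n2}
  B3 = {m5, m6, n5, n6}
  B4 = {m3, n3}
m0 ∈ B0, n0 ∈ B0 → same block

YES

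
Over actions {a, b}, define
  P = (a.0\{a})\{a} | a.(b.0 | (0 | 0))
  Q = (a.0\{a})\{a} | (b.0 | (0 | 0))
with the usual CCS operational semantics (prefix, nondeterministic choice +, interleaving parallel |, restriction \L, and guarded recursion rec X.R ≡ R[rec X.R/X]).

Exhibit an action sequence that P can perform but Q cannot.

a

P's transition system — 3 states:
  s0 = (a.0\{a})\{a} | a.(b.0 | (0 | 0)) :: ··a··> s1
  s1 = (a.0\{a})\{a} | (b.0 | (0 | 0)) :: ··b··> s2
  s2 = (a.0\{a})\{a} | (0 | (0 | 0)) :: deadlocked
Q's transition system — 2 states:
  t0 = (a.0\{a})\{a} | (b.0 | (0 | 0)) :: ··b··> t1
  t1 = (a.0\{a})\{a} | (0 | (0 | 0)) :: deadlocked
Trace ⟨a⟩ through P, begin at {s0}:
  [1] a ⇒ {s1}
  P completes σ.
Trace ⟨a⟩ through Q, begin at {t0}:
  [1] a ⇒ ∅  — Q cannot continue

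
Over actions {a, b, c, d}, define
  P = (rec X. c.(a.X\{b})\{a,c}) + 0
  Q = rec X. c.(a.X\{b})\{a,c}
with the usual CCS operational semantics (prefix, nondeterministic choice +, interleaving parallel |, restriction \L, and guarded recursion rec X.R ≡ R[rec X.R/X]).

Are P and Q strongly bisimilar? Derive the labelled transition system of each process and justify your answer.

YES

LTS(P): 2 reachable states
  u0 = (rec X. c.(a.X\{b})\{a,c}) + 0 | =c=> u1
  u1 = (a.(rec X. c.(a.X\{b})\{a,c})\{b})\{a,c} | deadlocked
LTS(Q): 2 reachable states
  v0 = rec X. c.(a.X\{b})\{a,c} | =c=> v1
  v1 = (a.(rec X. c.(a.X\{b})\{a,c})\{b})\{a,c} | deadlocked
Bisimilarity quotient blocks:
  B0 = {u0, v0}
  B1 = {u1, v1}
u0 ∈ B0, v0 ∈ B0 → same block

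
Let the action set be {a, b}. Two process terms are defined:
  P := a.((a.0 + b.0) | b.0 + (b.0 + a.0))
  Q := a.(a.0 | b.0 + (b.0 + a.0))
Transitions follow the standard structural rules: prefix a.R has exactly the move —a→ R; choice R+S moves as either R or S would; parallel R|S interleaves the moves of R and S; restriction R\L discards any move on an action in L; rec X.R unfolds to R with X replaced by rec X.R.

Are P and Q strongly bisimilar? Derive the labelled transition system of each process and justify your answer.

LTS(P): 6 reachable states
  p0 = a.((a.0 + b.0) | b.0 + (b.0 + a.0)) has moves ··a··> p1
  p1 = (a.0 + b.0) | b.0 + (b.0 + a.0) has moves ··a··> p2, ··a··> p3, ··b··> p2, ··b··> p3, ··b··> p4
  p2 = 0 has moves stopped
  p3 = 0 | b.0 has moves ··b··> p5
  p4 = (a.0 + b.0) | 0 has moves ··a··> p5, ··b··> p5
  p5 = 0 | 0 has moves stopped
LTS(Q): 6 reachable states
  q0 = a.(a.0 | b.0 + (b.0 + a.0)) has moves ··a··> q1
  q1 = a.0 | b.0 + (b.0 + a.0) has moves ··a··> q2, ··a··> q3, ··b··> q2, ··b··> q4
  q2 = 0 has moves stopped
  q3 = 0 | b.0 has moves ··b··> q5
  q4 = a.0 | 0 has moves ··a··> q5
  q5 = 0 | 0 has moves stopped
Partition-refinement fixed point:
  B0 = {p0}
  B1 = {p1}
  B2 = {p3, q3}
  B3 = {p2, p5, q2, q5}
  B4 = {p4}
  B5 = {q0}
  B6 = {q1}
  B7 = {q4}
p0 ∈ B0, q0 ∈ B5 → different blocks

NO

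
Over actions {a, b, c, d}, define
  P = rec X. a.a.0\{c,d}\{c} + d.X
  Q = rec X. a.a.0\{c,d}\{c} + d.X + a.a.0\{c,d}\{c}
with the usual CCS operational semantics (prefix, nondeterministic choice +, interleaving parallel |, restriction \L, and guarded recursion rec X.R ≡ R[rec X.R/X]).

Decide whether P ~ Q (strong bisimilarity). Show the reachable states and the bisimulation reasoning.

YES

LTS(P): 3 reachable states
  u0 = rec X. a.a.0\{c,d}\{c} + d.X | --a--▸ u1, --d--▸ u0
  u1 = a.0\{c,d}\{c} | --a--▸ u2
  u2 = 0\{c,d}\{c} | ∅
LTS(Q): 3 reachable states
  v0 = rec X. a.a.0\{c,d}\{c} + d.X + a.a.0\{c,d}\{c} | --a--▸ v1, --d--▸ v0
  v1 = a.0\{c,d}\{c} | --a--▸ v2
  v2 = 0\{c,d}\{c} | ∅
Coarsest stable partition (strong bisimilarity classes):
  B0 = {u0, v0}
  B1 = {u1, v1}
  B2 = {u2, v2}
u0 ∈ B0, v0 ∈ B0 → same block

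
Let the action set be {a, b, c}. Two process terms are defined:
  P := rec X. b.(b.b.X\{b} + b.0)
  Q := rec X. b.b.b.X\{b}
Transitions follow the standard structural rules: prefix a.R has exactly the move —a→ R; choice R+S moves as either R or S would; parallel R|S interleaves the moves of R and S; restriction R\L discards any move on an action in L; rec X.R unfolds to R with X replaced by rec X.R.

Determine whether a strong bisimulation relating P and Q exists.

NO

LTS(P): 5 reachable states
  s0 = rec X. b.(b.b.X\{b} + b.0) ⊢ ··b··> s1
  s1 = b.b.(rec X. b.(b.b.X\{b} + b.0))\{b} + b.0 ⊢ ··b··> s2, ··b··> s3
  s2 = 0 ⊢ ∅
  s3 = b.(rec X. b.(b.b.X\{b} + b.0))\{b} ⊢ ··b··> s4
  s4 = (rec X. b.(b.b.X\{b} + b.0))\{b} ⊢ ∅
LTS(Q): 4 reachable states
  t0 = rec X. b.b.b.X\{b} ⊢ ··b··> t1
  t1 = b.b.(rec X. b.b.b.X\{b})\{b} ⊢ ··b··> t2
  t2 = b.(rec X. b.b.b.X\{b})\{b} ⊢ ··b··> t3
  t3 = (rec X. b.b.b.X\{b})\{b} ⊢ ∅
Coarsest stable partition (strong bisimilarity classes):
  B0 = {s0}
  B1 = {s1}
  B2 = {s3, t2}
  B3 = {s2, s4, t3}
  B4 = {t0}
  B5 = {t1}
s0 ∈ B0, t0 ∈ B4 → different blocks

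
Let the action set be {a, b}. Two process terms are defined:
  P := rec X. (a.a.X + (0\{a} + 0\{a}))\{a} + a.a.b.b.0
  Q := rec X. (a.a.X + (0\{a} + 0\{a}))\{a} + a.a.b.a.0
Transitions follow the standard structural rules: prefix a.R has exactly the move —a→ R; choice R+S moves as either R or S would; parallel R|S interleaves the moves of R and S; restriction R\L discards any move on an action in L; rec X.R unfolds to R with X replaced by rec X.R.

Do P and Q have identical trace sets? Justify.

traces(P) ≠ traces(Q) — witness ⟨aabb⟩

LTS(P): 5 reachable states
  s0 = rec X. (a.a.X + (0\{a} + 0\{a}))\{a} + a.a.b.b.0 has moves —a→ s1
  s1 = a.b.b.0 has moves —a→ s2
  s2 = b.b.0 has moves —b→ s3
  s3 = b.0 has moves —b→ s4
  s4 = 0 has moves ∅
LTS(Q): 5 reachable states
  t0 = rec X. (a.a.X + (0\{a} + 0\{a}))\{a} + a.a.b.a.0 has moves —a→ t1
  t1 = a.b.a.0 has moves —a→ t2
  t2 = b.a.0 has moves —b→ t3
  t3 = a.0 has moves —a→ t4
  t4 = 0 has moves ∅
Run σ = ⟨aabb⟩ on P: start {s0}
  after a @ step 1: {s1}
  after a @ step 2: {s2}
  after b @ step 3: {s3}
  after b @ step 4: {s4}
  ✓ P
Run σ = ⟨aabb⟩ on Q: start {t0}
  after a @ step 1: {t1}
  after a @ step 2: {t2}
  after b @ step 3: {t3}
  after b @ step 4: ∅  — Q cannot continue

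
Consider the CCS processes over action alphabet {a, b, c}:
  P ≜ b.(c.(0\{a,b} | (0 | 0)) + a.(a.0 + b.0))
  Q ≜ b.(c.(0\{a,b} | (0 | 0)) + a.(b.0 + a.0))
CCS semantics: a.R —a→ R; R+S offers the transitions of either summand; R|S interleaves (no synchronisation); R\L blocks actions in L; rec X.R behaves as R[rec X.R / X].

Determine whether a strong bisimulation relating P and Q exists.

Reachable graph of P (5 states):
  u0 = b.(c.(0\{a,b} | (0 | 0)) + a.(a.0 + b.0)) | ··b··> u1
  u1 = c.(0\{a,b} | (0 | 0)) + a.(a.0 + b.0) | ··a··> u2, ··c··> u3
  u2 = a.0 + b.0 | ··a··> u4, ··b··> u4
  u3 = 0\{a,b} | (0 | 0) | ∅
  u4 = 0 | ∅
Reachable graph of Q (5 states):
  v0 = b.(c.(0\{a,b} | (0 | 0)) + a.(b.0 + a.0)) | ··b··> v1
  v1 = c.(0\{a,b} | (0 | 0)) + a.(b.0 + a.0) | ··a··> v2, ··c··> v3
  v2 = b.0 + a.0 | ··a··> v4, ··b··> v4
  v3 = 0\{a,b} | (0 | 0) | ∅
  v4 = 0 | ∅
Bisimilarity quotient blocks:
  B0 = {u0, v0}
  B1 = {u1, v1}
  B2 = {u2, v2}
  B3 = {u3, u4, v3, v4}
u0 ∈ B0, v0 ∈ B0 → same block

YES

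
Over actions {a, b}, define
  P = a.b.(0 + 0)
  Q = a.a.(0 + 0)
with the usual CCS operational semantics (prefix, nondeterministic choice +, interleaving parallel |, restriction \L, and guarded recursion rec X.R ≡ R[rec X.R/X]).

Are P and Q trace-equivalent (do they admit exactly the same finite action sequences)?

LTS(P): 3 reachable states
  m0 = a.b.(0 + 0) :: ··a··> m1
  m1 = b.(0 + 0) :: ··b··> m2
  m2 = 0 + 0 :: stopped
LTS(Q): 3 reachable states
  n0 = a.a.(0 + 0) :: ··a··> n1
  n1 = a.(0 + 0) :: ··a··> n2
  n2 = 0 + 0 :: stopped
Run σ = ⟨ab⟩ on P: start {m0}
  after a @ step 1: {m1}
  after b @ step 2: {m2}
  — P admits the full trace.
Run σ = ⟨ab⟩ on Q: start {n0}
  after a @ step 1: {n1}
  after b @ step 2: ∅  — Q cannot continue

NO — witness ⟨ab⟩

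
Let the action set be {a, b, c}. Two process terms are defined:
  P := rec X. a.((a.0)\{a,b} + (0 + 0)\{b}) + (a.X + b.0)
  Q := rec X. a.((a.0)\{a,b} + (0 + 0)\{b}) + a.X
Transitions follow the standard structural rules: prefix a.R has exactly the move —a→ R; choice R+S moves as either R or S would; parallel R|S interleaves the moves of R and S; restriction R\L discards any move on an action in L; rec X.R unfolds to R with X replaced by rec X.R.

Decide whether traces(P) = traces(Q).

NO — witness ⟨b⟩

Reachable graph of P (3 states):
  u0 = rec X. a.((a.0)\{a,b} + (0 + 0)\{b}) + (a.X + b.0) :: -a-> u0, -a-> u1, -b-> u2
  u1 = (a.0)\{a,b} + (0 + 0)\{b} :: (no moves)
  u2 = 0 :: (no moves)
Reachable graph of Q (2 states):
  v0 = rec X. a.((a.0)\{a,b} + (0 + 0)\{b}) + a.X :: -a-> v0, -a-> v1
  v1 = (a.0)\{a,b} + (0 + 0)\{b} :: (no moves)
Executing b from P (initial set {u0}):
  after b @ step 1: {u2}
  — P admits the full trace.
Executing b from Q (initial set {v0}):
  after b @ step 1: no successor for Q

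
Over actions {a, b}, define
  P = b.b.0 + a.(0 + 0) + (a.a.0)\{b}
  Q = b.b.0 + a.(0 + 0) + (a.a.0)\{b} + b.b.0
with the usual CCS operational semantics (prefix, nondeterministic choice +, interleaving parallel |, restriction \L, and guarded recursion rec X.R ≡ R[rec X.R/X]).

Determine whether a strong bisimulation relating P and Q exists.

LTS(P): 6 reachable states
  s0 = b.b.0 + a.(0 + 0) + (a.a.0)\{b} :: --a--▸ s1, --a--▸ s2, --b--▸ s3
  s1 = (a.0)\{b} :: --a--▸ s4
  s2 = 0 + 0 :: ·
  s3 = b.0 :: --b--▸ s5
  s4 = 0\{b} :: ·
  s5 = 0 :: ·
LTS(Q): 6 reachable states
  t0 = b.b.0 + a.(0 + 0) + (a.a.0)\{b} + b.b.0 :: --a--▸ t1, --a--▸ t2, --b--▸ t3
  t1 = (a.0)\{b} :: --a--▸ t4
  t2 = 0 + 0 :: ·
  t3 = b.0 :: --b--▸ t5
  t4 = 0\{b} :: ·
  t5 = 0 :: ·
Bisimilarity quotient blocks:
  B0 = {s0, t0}
  B1 = {s2, s4, s5, t2, t4, t5}
  B2 = {s1, t1}
  B3 = {s3, t3}
s0 ∈ B0, t0 ∈ B0 → same block

bisimilar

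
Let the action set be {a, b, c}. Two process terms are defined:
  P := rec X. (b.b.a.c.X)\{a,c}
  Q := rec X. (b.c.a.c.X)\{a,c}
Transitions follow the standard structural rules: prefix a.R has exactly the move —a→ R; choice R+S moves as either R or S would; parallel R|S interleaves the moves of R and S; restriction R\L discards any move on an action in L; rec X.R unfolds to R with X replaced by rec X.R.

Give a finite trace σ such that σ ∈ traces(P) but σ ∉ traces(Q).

P's transition system — 3 states:
  u0 = rec X. (b.b.a.c.X)\{a,c} → —b→ u1
  u1 = (b.a.c.(rec X. (b.b.a.c.X)\{a,c}))\{a,c} → —b→ u2
  u2 = (a.c.(rec X. (b.b.a.c.X)\{a,c}))\{a,c} → (no moves)
Q's transition system — 2 states:
  v0 = rec X. (b.c.a.c.X)\{a,c} → —b→ v1
  v1 = (c.a.c.(rec X. (b.c.a.c.X)\{a,c}))\{a,c} → (no moves)
Executing bb from P (initial set {u0}):
  step 1 (b): {u1}
  step 2 (b): {u2}
  P completes σ.
Executing bb from Q (initial set {v0}):
  step 1 (b): {v1}
  step 2 (b): ∅  — Q cannot continue

bb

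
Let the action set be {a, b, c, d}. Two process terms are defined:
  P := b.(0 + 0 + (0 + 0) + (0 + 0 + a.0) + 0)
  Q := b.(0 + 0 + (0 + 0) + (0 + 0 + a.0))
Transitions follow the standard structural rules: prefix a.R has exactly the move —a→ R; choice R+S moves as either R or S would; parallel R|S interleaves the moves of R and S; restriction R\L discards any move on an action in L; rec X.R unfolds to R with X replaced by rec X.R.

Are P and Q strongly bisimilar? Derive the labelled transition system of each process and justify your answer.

YES

LTS(P): 3 reachable states
  p0 = b.(0 + 0 + (0 + 0) + (0 + 0 + a.0) + 0) → --b--▸ p1
  p1 = 0 + 0 + (0 + 0) + (0 + 0 + a.0) + 0 → --a--▸ p2
  p2 = 0 → ∅
LTS(Q): 3 reachable states
  q0 = b.(0 + 0 + (0 + 0) + (0 + 0 + a.0)) → --b--▸ q1
  q1 = 0 + 0 + (0 + 0) + (0 + 0 + a.0) → --a--▸ q2
  q2 = 0 → ∅
Bisimilarity quotient blocks:
  B0 = {p0, q0}
  B1 = {p1, q1}
  B2 = {p2, q2}
p0 ∈ B0, q0 ∈ B0 → same block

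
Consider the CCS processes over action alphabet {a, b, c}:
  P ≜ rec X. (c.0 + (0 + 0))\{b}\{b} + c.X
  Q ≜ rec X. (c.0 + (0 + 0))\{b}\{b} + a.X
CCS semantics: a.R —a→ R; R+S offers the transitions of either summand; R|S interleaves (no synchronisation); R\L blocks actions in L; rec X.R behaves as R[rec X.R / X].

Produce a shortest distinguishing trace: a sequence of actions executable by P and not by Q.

cc

LTS(P): 2 reachable states
  u0 = rec X. (c.0 + (0 + 0))\{b}\{b} + c.X ⊢ --c--▸ u0, --c--▸ u1
  u1 = 0\{b}\{b} ⊢ ∅
LTS(Q): 2 reachable states
  v0 = rec X. (c.0 + (0 + 0))\{b}\{b} + a.X ⊢ --a--▸ v0, --c--▸ v1
  v1 = 0\{b}\{b} ⊢ ∅
Executing cc from P (initial set {u0}):
  [1] c ⇒ {u0, u1}
  [2] c ⇒ {u0, u1}
  — P admits the full trace.
Executing cc from Q (initial set {v0}):
  [1] c ⇒ {v1}
  [2] c ⇒ no successor for Q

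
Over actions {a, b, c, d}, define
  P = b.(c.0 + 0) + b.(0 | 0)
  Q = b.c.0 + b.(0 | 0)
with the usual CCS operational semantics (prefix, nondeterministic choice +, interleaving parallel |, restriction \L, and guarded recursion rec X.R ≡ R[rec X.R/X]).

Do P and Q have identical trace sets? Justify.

trace-equivalent

P's transition system — 4 states:
  u0 = b.(c.0 + 0) + b.(0 | 0) ⊢ —b→ u1, —b→ u2
  u1 = 0 | 0 ⊢ (no moves)
  u2 = c.0 + 0 ⊢ —c→ u3
  u3 = 0 ⊢ (no moves)
Q's transition system — 4 states:
  v0 = b.c.0 + b.(0 | 0) ⊢ —b→ v1, —b→ v2
  v1 = 0 | 0 ⊢ (no moves)
  v2 = c.0 ⊢ —c→ v3
  v3 = 0 ⊢ (no moves)
Bisimilarity quotient blocks:
  B0 = {u0, v0}
  B1 = {u1, u3, v1, v3}
  B2 = {u2, v2}
u0 ∈ B0, v0 ∈ B0 → same block
Bisimilar ⇒ trace-equivalent.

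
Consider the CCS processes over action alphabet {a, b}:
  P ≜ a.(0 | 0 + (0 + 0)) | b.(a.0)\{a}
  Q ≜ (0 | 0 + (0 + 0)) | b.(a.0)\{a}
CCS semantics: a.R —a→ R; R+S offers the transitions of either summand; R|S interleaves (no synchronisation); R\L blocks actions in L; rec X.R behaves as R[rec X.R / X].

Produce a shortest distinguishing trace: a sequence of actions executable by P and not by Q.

LTS(P): 4 reachable states
  m0 = a.(0 | 0 + (0 + 0)) | b.(a.0)\{a} has moves =a=> m1, =b=> m2
  m1 = (0 | 0 + (0 + 0)) | b.(a.0)\{a} has moves =b=> m3
  m2 = a.(0 | 0 + (0 + 0)) | (a.0)\{a} has moves =a=> m3
  m3 = (0 | 0 + (0 + 0)) | (a.0)\{a} has moves ·
LTS(Q): 2 reachable states
  n0 = (0 | 0 + (0 + 0)) | b.(a.0)\{a} has moves =b=> n1
  n1 = (0 | 0 + (0 + 0)) | (a.0)\{a} has moves ·
Executing a from P (initial set {m0}):
  step 1 (a): {m1}
  ✓ P
Executing a from Q (initial set {n0}):
  step 1 (a): ∅ (Q stuck)

a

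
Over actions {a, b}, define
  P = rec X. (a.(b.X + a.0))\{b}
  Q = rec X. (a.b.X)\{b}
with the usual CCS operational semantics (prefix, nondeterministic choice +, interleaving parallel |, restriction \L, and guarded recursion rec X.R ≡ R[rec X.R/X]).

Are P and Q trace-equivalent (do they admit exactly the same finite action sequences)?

P's transition system — 3 states:
  p0 = rec X. (a.(b.X + a.0))\{b} :: -a-> p1
  p1 = (b.(rec X. (a.(b.X + a.0))\{b}) + a.0)\{b} :: -a-> p2
  p2 = 0\{b} :: deadlocked
Q's transition system — 2 states:
  q0 = rec X. (a.b.X)\{b} :: -a-> q1
  q1 = (b.(rec X. (a.b.X)\{b}))\{b} :: deadlocked
Trace ⟨aa⟩ through P, begin at {p0}:
  step 1 (a): {p1}
  step 2 (a): {p2}
  P completes σ.
Trace ⟨aa⟩ through Q, begin at {q0}:
  step 1 (a): {q1}
  step 2 (a): ∅ (Q stuck)

traces(P) ≠ traces(Q) — witness ⟨aa⟩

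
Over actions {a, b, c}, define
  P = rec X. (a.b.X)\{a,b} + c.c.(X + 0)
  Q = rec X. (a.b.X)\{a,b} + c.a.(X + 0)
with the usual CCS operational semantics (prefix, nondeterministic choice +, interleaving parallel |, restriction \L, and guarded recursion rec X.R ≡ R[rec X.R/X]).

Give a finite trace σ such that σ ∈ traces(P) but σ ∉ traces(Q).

P's transition system — 3 states:
  p0 = rec X. (a.b.X)\{a,b} + c.c.(X + 0) has moves --c--▸ p1
  p1 = c.((rec X. (a.b.X)\{a,b} + c.c.(X + 0)) + 0) has moves --c--▸ p2
  p2 = (rec X. (a.b.X)\{a,b} + c.c.(X + 0)) + 0 has moves --c--▸ p1
Q's transition system — 3 states:
  q0 = rec X. (a.b.X)\{a,b} + c.a.(X + 0) has moves --c--▸ q1
  q1 = a.((rec X. (a.b.X)\{a,b} + c.a.(X + 0)) + 0) has moves --a--▸ q2
  q2 = (rec X. (a.b.X)\{a,b} + c.a.(X + 0)) + 0 has moves --c--▸ q1
Trace ⟨cc⟩ through P, begin at {p0}:
  [1] c ⇒ {p1}
  [2] c ⇒ {p2}
  ✓ P
Trace ⟨cc⟩ through Q, begin at {q0}:
  [1] c ⇒ {q1}
  [2] c ⇒ ∅  — Q cannot continue

cc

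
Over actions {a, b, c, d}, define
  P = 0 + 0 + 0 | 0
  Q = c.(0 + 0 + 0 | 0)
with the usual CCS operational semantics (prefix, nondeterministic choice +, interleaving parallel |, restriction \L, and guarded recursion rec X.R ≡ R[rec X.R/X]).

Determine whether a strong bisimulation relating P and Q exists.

not bisimilar

Reachable graph of P (1 states):
  m0 = 0 + 0 + 0 | 0 :: (no moves)
Reachable graph of Q (2 states):
  n0 = c.(0 + 0 + 0 | 0) :: --c--▸ n1
  n1 = 0 + 0 + 0 | 0 :: (no moves)
Partition-refinement fixed point:
  B0 = {m0, n1}
  B1 = {n0}
m0 ∈ B0, n0 ∈ B1 → different blocks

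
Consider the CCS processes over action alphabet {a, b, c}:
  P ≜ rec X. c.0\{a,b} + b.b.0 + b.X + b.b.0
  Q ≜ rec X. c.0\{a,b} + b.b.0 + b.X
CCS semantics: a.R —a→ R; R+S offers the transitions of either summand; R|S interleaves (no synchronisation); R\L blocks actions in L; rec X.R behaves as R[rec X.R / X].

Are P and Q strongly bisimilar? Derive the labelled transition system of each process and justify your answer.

P's transition system — 4 states:
  s0 = rec X. c.0\{a,b} + b.b.0 + b.X + b.b.0 → --b--▸ s0, --b--▸ s1, --c--▸ s2
  s1 = b.0 → --b--▸ s3
  s2 = 0\{a,b} → ·
  s3 = 0 → ·
Q's transition system — 4 states:
  t0 = rec X. c.0\{a,b} + b.b.0 + b.X → --b--▸ t0, --b--▸ t1, --c--▸ t2
  t1 = b.0 → --b--▸ t3
  t2 = 0\{a,b} → ·
  t3 = 0 → ·
Bisimilarity quotient blocks:
  B0 = {s0, t0}
  B1 = {s2, s3, t2, t3}
  B2 = {s1, t1}
s0 ∈ B0, t0 ∈ B0 → same block

P ~ Q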